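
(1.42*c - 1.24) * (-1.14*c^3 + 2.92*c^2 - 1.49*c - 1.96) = -1.6188*c^4 + 5.56*c^3 - 5.7366*c^2 - 0.9356*c + 2.4304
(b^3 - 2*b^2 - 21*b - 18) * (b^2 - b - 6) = b^5 - 3*b^4 - 25*b^3 + 15*b^2 + 144*b + 108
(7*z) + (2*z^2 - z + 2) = 2*z^2 + 6*z + 2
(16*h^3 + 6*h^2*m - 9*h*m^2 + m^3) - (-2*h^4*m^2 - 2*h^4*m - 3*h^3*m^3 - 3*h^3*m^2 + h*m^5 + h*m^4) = 2*h^4*m^2 + 2*h^4*m + 3*h^3*m^3 + 3*h^3*m^2 + 16*h^3 + 6*h^2*m - h*m^5 - h*m^4 - 9*h*m^2 + m^3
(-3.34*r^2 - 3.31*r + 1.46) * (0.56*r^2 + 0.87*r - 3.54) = -1.8704*r^4 - 4.7594*r^3 + 9.7615*r^2 + 12.9876*r - 5.1684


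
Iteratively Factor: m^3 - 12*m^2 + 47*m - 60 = (m - 4)*(m^2 - 8*m + 15) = (m - 5)*(m - 4)*(m - 3)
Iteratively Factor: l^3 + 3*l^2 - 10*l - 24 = (l + 4)*(l^2 - l - 6) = (l - 3)*(l + 4)*(l + 2)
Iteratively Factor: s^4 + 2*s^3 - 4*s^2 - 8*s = (s)*(s^3 + 2*s^2 - 4*s - 8) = s*(s - 2)*(s^2 + 4*s + 4) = s*(s - 2)*(s + 2)*(s + 2)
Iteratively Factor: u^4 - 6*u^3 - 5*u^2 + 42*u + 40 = (u + 2)*(u^3 - 8*u^2 + 11*u + 20) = (u - 4)*(u + 2)*(u^2 - 4*u - 5) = (u - 5)*(u - 4)*(u + 2)*(u + 1)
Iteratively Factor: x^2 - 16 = (x + 4)*(x - 4)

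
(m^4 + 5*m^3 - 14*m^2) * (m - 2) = m^5 + 3*m^4 - 24*m^3 + 28*m^2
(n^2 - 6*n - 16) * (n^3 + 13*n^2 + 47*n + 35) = n^5 + 7*n^4 - 47*n^3 - 455*n^2 - 962*n - 560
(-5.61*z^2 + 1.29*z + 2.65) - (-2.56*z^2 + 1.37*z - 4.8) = -3.05*z^2 - 0.0800000000000001*z + 7.45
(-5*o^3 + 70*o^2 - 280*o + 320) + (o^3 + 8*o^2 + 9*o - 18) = -4*o^3 + 78*o^2 - 271*o + 302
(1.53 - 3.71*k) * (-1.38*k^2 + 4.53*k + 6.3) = 5.1198*k^3 - 18.9177*k^2 - 16.4421*k + 9.639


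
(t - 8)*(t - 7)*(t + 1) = t^3 - 14*t^2 + 41*t + 56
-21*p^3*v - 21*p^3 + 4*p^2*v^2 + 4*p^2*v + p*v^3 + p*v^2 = (-3*p + v)*(7*p + v)*(p*v + p)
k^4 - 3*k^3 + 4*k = k*(k - 2)^2*(k + 1)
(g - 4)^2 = g^2 - 8*g + 16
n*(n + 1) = n^2 + n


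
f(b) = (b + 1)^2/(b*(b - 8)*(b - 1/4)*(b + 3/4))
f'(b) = (2*b + 2)/(b*(b - 8)*(b - 1/4)*(b + 3/4)) - (b + 1)^2/(b*(b - 8)*(b - 1/4)*(b + 3/4)^2) - (b + 1)^2/(b*(b - 8)*(b - 1/4)^2*(b + 3/4)) - (b + 1)^2/(b*(b - 8)^2*(b - 1/4)*(b + 3/4)) - (b + 1)^2/(b^2*(b - 8)*(b - 1/4)*(b + 3/4))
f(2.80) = -0.11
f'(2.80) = 0.03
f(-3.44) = 0.02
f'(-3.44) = 0.00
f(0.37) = -4.95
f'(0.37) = 51.14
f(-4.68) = 0.01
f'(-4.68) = 0.00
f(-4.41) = 0.01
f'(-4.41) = 0.00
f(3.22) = -0.10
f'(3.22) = 0.02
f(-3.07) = 0.02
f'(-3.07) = 0.00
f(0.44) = -2.76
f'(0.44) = 18.90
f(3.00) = -0.10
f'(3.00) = 0.03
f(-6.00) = 0.01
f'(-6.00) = 0.00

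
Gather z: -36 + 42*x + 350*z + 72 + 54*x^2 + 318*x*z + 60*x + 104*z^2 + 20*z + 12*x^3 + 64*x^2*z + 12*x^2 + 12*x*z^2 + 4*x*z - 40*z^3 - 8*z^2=12*x^3 + 66*x^2 + 102*x - 40*z^3 + z^2*(12*x + 96) + z*(64*x^2 + 322*x + 370) + 36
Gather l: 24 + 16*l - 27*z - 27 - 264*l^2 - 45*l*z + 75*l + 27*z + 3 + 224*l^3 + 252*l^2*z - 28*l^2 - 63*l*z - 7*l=224*l^3 + l^2*(252*z - 292) + l*(84 - 108*z)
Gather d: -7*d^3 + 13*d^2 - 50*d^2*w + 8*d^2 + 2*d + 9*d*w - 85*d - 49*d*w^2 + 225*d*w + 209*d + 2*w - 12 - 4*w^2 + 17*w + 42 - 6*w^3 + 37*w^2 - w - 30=-7*d^3 + d^2*(21 - 50*w) + d*(-49*w^2 + 234*w + 126) - 6*w^3 + 33*w^2 + 18*w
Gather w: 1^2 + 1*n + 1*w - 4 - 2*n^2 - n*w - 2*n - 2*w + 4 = -2*n^2 - n + w*(-n - 1) + 1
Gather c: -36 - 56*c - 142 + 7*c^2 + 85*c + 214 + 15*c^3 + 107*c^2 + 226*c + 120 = 15*c^3 + 114*c^2 + 255*c + 156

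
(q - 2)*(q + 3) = q^2 + q - 6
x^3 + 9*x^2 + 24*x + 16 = (x + 1)*(x + 4)^2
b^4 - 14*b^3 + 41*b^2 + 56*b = b*(b - 8)*(b - 7)*(b + 1)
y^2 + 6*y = y*(y + 6)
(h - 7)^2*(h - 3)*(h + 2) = h^4 - 15*h^3 + 57*h^2 + 35*h - 294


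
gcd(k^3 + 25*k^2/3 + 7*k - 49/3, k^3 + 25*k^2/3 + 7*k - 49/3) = k^3 + 25*k^2/3 + 7*k - 49/3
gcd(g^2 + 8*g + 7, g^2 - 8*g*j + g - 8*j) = g + 1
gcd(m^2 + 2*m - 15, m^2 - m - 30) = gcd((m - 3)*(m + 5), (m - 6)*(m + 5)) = m + 5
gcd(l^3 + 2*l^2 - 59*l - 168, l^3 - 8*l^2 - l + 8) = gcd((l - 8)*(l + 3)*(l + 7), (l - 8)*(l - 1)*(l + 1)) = l - 8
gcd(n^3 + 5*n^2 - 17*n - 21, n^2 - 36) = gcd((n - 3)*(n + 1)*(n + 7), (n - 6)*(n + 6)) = 1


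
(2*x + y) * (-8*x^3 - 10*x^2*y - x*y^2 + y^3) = -16*x^4 - 28*x^3*y - 12*x^2*y^2 + x*y^3 + y^4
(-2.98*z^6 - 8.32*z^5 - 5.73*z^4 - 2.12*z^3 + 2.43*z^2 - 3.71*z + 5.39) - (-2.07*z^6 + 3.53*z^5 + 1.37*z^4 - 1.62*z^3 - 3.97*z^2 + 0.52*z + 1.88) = -0.91*z^6 - 11.85*z^5 - 7.1*z^4 - 0.5*z^3 + 6.4*z^2 - 4.23*z + 3.51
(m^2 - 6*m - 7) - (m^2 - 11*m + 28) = 5*m - 35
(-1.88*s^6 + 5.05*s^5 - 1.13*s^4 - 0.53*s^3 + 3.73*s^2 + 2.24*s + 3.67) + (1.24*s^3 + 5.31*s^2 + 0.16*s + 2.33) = -1.88*s^6 + 5.05*s^5 - 1.13*s^4 + 0.71*s^3 + 9.04*s^2 + 2.4*s + 6.0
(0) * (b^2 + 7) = 0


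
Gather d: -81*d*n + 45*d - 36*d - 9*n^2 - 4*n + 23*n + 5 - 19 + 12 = d*(9 - 81*n) - 9*n^2 + 19*n - 2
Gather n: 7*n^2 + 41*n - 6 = 7*n^2 + 41*n - 6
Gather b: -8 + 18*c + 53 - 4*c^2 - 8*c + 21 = -4*c^2 + 10*c + 66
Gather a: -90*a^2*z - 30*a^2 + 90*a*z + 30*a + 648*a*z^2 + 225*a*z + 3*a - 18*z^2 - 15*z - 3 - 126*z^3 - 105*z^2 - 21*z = a^2*(-90*z - 30) + a*(648*z^2 + 315*z + 33) - 126*z^3 - 123*z^2 - 36*z - 3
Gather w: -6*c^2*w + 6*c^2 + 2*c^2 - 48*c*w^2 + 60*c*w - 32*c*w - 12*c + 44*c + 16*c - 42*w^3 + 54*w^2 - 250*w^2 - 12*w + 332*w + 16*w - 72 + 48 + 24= 8*c^2 + 48*c - 42*w^3 + w^2*(-48*c - 196) + w*(-6*c^2 + 28*c + 336)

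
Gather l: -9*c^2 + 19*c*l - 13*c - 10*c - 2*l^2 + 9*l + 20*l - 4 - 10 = -9*c^2 - 23*c - 2*l^2 + l*(19*c + 29) - 14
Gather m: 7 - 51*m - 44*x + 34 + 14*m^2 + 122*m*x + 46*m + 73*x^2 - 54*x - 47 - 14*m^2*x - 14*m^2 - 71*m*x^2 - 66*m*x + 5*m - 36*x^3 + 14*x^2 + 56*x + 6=-14*m^2*x + m*(-71*x^2 + 56*x) - 36*x^3 + 87*x^2 - 42*x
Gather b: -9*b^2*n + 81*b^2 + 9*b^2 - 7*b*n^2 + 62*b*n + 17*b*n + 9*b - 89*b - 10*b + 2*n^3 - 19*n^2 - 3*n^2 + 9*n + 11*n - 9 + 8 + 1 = b^2*(90 - 9*n) + b*(-7*n^2 + 79*n - 90) + 2*n^3 - 22*n^2 + 20*n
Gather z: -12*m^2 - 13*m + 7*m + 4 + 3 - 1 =-12*m^2 - 6*m + 6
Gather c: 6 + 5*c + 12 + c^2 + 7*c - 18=c^2 + 12*c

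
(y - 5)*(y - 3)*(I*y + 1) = I*y^3 + y^2 - 8*I*y^2 - 8*y + 15*I*y + 15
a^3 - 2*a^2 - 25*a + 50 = (a - 5)*(a - 2)*(a + 5)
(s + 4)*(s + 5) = s^2 + 9*s + 20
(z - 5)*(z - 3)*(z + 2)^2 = z^4 - 4*z^3 - 13*z^2 + 28*z + 60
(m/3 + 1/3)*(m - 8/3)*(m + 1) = m^3/3 - 2*m^2/9 - 13*m/9 - 8/9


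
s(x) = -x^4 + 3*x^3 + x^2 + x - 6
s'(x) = -4*x^3 + 9*x^2 + 2*x + 1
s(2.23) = 9.74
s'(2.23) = 5.86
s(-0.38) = -6.42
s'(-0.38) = 1.76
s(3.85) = -35.83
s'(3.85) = -86.16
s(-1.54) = -21.75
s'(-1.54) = 33.87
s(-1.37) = -16.73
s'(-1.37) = 25.44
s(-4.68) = -776.00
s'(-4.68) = 598.77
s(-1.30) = -15.06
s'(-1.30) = 22.40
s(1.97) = 7.73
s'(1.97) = 9.29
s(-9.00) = -8682.00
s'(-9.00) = 3628.00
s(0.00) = -6.00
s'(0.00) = 1.00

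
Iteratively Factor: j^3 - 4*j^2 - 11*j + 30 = (j - 5)*(j^2 + j - 6) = (j - 5)*(j + 3)*(j - 2)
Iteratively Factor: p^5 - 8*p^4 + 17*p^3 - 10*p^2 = (p - 5)*(p^4 - 3*p^3 + 2*p^2) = p*(p - 5)*(p^3 - 3*p^2 + 2*p) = p^2*(p - 5)*(p^2 - 3*p + 2) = p^2*(p - 5)*(p - 1)*(p - 2)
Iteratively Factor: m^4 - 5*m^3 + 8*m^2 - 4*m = (m - 2)*(m^3 - 3*m^2 + 2*m) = (m - 2)^2*(m^2 - m) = (m - 2)^2*(m - 1)*(m)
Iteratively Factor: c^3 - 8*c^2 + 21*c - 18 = (c - 3)*(c^2 - 5*c + 6) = (c - 3)*(c - 2)*(c - 3)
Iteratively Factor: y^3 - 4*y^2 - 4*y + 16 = (y - 4)*(y^2 - 4) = (y - 4)*(y - 2)*(y + 2)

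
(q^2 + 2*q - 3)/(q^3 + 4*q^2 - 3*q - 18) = (q - 1)/(q^2 + q - 6)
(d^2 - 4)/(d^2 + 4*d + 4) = (d - 2)/(d + 2)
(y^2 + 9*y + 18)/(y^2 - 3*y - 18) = (y + 6)/(y - 6)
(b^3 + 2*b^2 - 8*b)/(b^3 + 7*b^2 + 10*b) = (b^2 + 2*b - 8)/(b^2 + 7*b + 10)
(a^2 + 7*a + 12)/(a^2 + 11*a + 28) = (a + 3)/(a + 7)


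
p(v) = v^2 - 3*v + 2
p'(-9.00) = -21.00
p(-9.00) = 110.00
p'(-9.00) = -21.00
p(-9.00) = 110.00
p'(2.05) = 1.10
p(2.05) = 0.05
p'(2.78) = 2.56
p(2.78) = 1.39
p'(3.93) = 4.86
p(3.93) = 5.65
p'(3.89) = 4.78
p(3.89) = 5.46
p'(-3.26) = -9.52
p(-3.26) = 22.41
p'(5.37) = 7.74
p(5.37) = 14.73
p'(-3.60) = -10.20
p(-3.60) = 25.76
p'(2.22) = 1.44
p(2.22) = 0.27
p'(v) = 2*v - 3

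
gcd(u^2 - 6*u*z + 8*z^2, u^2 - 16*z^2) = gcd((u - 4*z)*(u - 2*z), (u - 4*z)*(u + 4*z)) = -u + 4*z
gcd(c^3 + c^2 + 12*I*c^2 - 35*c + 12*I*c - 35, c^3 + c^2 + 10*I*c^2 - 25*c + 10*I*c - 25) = c^2 + c*(1 + 5*I) + 5*I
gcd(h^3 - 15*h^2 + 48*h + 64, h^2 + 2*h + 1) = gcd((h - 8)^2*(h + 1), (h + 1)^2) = h + 1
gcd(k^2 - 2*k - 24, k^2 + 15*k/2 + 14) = k + 4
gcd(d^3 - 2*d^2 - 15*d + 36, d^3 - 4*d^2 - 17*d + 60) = d^2 + d - 12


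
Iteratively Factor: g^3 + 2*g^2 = (g)*(g^2 + 2*g) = g*(g + 2)*(g)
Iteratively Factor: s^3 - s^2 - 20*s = (s - 5)*(s^2 + 4*s) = (s - 5)*(s + 4)*(s)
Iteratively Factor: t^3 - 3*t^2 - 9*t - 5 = (t + 1)*(t^2 - 4*t - 5) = (t + 1)^2*(t - 5)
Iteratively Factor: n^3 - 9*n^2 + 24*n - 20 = (n - 2)*(n^2 - 7*n + 10) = (n - 5)*(n - 2)*(n - 2)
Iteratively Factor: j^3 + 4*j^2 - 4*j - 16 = (j - 2)*(j^2 + 6*j + 8) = (j - 2)*(j + 2)*(j + 4)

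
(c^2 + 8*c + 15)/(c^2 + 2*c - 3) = (c + 5)/(c - 1)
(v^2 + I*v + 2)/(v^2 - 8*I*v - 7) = (v + 2*I)/(v - 7*I)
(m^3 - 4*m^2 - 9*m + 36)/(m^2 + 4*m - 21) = (m^2 - m - 12)/(m + 7)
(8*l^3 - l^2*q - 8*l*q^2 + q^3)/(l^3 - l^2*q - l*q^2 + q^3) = (-8*l + q)/(-l + q)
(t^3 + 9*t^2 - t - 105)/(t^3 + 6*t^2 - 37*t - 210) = (t - 3)/(t - 6)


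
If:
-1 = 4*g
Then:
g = -1/4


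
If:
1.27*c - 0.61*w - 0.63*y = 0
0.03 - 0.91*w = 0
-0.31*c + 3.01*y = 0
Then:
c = 0.02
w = 0.03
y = 0.00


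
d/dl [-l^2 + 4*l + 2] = 4 - 2*l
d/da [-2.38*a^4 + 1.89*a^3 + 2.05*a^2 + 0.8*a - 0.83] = -9.52*a^3 + 5.67*a^2 + 4.1*a + 0.8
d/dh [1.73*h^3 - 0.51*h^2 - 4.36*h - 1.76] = 5.19*h^2 - 1.02*h - 4.36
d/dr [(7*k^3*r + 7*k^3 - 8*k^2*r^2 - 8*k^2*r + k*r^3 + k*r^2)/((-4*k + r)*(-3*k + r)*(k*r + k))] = k*(-47*k^2 + 10*k*r + r^2)/(144*k^4 - 168*k^3*r + 73*k^2*r^2 - 14*k*r^3 + r^4)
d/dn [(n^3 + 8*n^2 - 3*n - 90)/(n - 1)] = (2*n^3 + 5*n^2 - 16*n + 93)/(n^2 - 2*n + 1)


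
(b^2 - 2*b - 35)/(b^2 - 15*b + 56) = (b + 5)/(b - 8)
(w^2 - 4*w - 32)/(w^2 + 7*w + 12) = (w - 8)/(w + 3)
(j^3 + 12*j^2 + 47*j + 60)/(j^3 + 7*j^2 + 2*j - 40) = (j + 3)/(j - 2)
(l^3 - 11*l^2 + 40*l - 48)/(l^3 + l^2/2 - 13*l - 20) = 2*(l^2 - 7*l + 12)/(2*l^2 + 9*l + 10)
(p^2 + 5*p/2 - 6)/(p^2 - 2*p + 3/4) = 2*(p + 4)/(2*p - 1)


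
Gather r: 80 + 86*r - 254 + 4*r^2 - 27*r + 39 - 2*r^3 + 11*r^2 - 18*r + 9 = -2*r^3 + 15*r^2 + 41*r - 126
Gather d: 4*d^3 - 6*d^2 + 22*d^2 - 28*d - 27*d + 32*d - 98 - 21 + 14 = 4*d^3 + 16*d^2 - 23*d - 105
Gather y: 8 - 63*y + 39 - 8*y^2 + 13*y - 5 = -8*y^2 - 50*y + 42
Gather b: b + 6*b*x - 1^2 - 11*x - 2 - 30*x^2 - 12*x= b*(6*x + 1) - 30*x^2 - 23*x - 3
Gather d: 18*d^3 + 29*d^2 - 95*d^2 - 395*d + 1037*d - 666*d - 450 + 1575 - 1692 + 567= 18*d^3 - 66*d^2 - 24*d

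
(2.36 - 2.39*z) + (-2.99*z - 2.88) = -5.38*z - 0.52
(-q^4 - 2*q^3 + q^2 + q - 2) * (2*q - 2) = -2*q^5 - 2*q^4 + 6*q^3 - 6*q + 4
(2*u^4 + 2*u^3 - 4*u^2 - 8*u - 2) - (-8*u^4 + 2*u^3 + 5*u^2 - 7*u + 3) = 10*u^4 - 9*u^2 - u - 5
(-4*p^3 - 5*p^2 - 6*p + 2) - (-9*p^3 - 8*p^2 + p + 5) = 5*p^3 + 3*p^2 - 7*p - 3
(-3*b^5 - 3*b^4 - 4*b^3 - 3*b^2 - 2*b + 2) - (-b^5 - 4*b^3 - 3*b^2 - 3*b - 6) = -2*b^5 - 3*b^4 + b + 8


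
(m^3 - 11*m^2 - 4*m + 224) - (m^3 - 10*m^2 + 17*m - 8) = -m^2 - 21*m + 232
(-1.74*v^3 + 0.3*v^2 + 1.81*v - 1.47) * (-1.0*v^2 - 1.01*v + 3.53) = 1.74*v^5 + 1.4574*v^4 - 8.2552*v^3 + 0.7009*v^2 + 7.874*v - 5.1891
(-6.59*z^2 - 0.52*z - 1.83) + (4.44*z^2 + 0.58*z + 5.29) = -2.15*z^2 + 0.0599999999999999*z + 3.46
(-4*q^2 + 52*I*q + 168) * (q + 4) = -4*q^3 - 16*q^2 + 52*I*q^2 + 168*q + 208*I*q + 672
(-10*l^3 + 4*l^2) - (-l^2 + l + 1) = -10*l^3 + 5*l^2 - l - 1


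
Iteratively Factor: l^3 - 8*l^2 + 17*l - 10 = (l - 5)*(l^2 - 3*l + 2) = (l - 5)*(l - 1)*(l - 2)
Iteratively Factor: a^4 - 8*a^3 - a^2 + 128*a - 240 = (a - 4)*(a^3 - 4*a^2 - 17*a + 60) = (a - 4)*(a - 3)*(a^2 - a - 20) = (a - 5)*(a - 4)*(a - 3)*(a + 4)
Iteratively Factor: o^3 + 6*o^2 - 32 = (o + 4)*(o^2 + 2*o - 8) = (o + 4)^2*(o - 2)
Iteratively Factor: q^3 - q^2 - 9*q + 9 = (q - 1)*(q^2 - 9) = (q - 3)*(q - 1)*(q + 3)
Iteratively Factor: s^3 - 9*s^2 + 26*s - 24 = (s - 4)*(s^2 - 5*s + 6) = (s - 4)*(s - 3)*(s - 2)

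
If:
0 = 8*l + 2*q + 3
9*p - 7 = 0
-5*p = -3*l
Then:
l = 35/27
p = 7/9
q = -361/54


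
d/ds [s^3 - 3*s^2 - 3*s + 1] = 3*s^2 - 6*s - 3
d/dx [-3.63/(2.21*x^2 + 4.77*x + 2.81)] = (16.0446*x + 17.3151)/(2.21*x^2 + 4.77*x + 2.81)^2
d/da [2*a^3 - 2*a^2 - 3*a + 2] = 6*a^2 - 4*a - 3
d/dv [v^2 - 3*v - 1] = 2*v - 3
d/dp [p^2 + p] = 2*p + 1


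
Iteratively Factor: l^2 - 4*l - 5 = (l - 5)*(l + 1)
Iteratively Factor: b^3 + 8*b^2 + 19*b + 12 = (b + 1)*(b^2 + 7*b + 12) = (b + 1)*(b + 4)*(b + 3)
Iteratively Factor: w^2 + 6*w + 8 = (w + 2)*(w + 4)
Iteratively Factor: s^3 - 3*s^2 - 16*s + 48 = (s - 4)*(s^2 + s - 12) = (s - 4)*(s + 4)*(s - 3)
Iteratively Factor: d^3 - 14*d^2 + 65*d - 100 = (d - 5)*(d^2 - 9*d + 20) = (d - 5)*(d - 4)*(d - 5)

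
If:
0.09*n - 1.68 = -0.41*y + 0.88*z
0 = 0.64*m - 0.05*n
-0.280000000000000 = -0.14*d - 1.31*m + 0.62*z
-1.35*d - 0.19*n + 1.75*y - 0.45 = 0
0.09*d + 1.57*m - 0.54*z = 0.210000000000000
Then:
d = 10.87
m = 0.73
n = 9.34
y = 9.65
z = 3.54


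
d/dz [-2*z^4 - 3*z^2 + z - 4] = -8*z^3 - 6*z + 1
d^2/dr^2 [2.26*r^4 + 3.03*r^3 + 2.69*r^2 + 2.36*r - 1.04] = 27.12*r^2 + 18.18*r + 5.38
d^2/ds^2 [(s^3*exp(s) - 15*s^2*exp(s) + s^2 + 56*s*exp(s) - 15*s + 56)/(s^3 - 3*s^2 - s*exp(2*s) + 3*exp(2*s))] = (2*(-(3*s^2 - 2*s*exp(2*s) - 6*s + 5*exp(2*s))*(s^3*exp(s) - 12*s^2*exp(s) + 26*s*exp(s) + 2*s + 56*exp(s) - 15) + (2*s*exp(2*s) - 3*s - 4*exp(2*s) + 3)*(s^3*exp(s) - 15*s^2*exp(s) + s^2 + 56*s*exp(s) - 15*s + 56))*(s^3 - 3*s^2 - s*exp(2*s) + 3*exp(2*s)) + 2*(3*s^2 - 2*s*exp(2*s) - 6*s + 5*exp(2*s))^2*(s^3*exp(s) - 15*s^2*exp(s) + s^2 + 56*s*exp(s) - 15*s + 56) + (s^3 - 3*s^2 - s*exp(2*s) + 3*exp(2*s))^2*(s^3*exp(s) - 9*s^2*exp(s) + 2*s*exp(s) + 82*exp(s) + 2))/(s^3 - 3*s^2 - s*exp(2*s) + 3*exp(2*s))^3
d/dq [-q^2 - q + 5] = -2*q - 1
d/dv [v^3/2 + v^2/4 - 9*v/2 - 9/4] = 3*v^2/2 + v/2 - 9/2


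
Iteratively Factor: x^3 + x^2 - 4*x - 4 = (x - 2)*(x^2 + 3*x + 2) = (x - 2)*(x + 2)*(x + 1)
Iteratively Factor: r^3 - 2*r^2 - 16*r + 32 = (r - 2)*(r^2 - 16) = (r - 4)*(r - 2)*(r + 4)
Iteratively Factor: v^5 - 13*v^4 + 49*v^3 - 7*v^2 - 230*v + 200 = (v - 1)*(v^4 - 12*v^3 + 37*v^2 + 30*v - 200) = (v - 5)*(v - 1)*(v^3 - 7*v^2 + 2*v + 40) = (v - 5)*(v - 1)*(v + 2)*(v^2 - 9*v + 20) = (v - 5)*(v - 4)*(v - 1)*(v + 2)*(v - 5)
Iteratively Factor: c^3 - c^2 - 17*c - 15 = (c - 5)*(c^2 + 4*c + 3) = (c - 5)*(c + 3)*(c + 1)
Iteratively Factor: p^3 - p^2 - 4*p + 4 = (p + 2)*(p^2 - 3*p + 2) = (p - 1)*(p + 2)*(p - 2)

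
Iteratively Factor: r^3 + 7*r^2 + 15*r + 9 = (r + 3)*(r^2 + 4*r + 3) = (r + 3)^2*(r + 1)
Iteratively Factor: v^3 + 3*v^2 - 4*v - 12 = (v + 3)*(v^2 - 4) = (v + 2)*(v + 3)*(v - 2)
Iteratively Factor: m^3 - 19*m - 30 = (m + 3)*(m^2 - 3*m - 10) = (m - 5)*(m + 3)*(m + 2)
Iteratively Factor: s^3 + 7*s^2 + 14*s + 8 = (s + 4)*(s^2 + 3*s + 2) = (s + 1)*(s + 4)*(s + 2)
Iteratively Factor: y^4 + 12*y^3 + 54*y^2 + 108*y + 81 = (y + 3)*(y^3 + 9*y^2 + 27*y + 27) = (y + 3)^2*(y^2 + 6*y + 9) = (y + 3)^3*(y + 3)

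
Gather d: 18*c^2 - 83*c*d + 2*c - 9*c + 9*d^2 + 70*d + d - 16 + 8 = 18*c^2 - 7*c + 9*d^2 + d*(71 - 83*c) - 8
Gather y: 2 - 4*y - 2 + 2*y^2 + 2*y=2*y^2 - 2*y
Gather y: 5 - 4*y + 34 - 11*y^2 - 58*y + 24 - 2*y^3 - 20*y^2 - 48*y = -2*y^3 - 31*y^2 - 110*y + 63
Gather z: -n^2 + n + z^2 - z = -n^2 + n + z^2 - z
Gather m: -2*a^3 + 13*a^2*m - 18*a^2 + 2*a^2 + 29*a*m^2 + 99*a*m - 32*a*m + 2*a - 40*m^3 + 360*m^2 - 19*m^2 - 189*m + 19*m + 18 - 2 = -2*a^3 - 16*a^2 + 2*a - 40*m^3 + m^2*(29*a + 341) + m*(13*a^2 + 67*a - 170) + 16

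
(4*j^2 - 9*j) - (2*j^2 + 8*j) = 2*j^2 - 17*j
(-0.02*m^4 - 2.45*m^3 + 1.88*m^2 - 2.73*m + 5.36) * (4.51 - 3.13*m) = 0.0626*m^5 + 7.5783*m^4 - 16.9339*m^3 + 17.0237*m^2 - 29.0891*m + 24.1736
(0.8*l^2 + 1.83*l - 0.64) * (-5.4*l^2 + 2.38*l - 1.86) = -4.32*l^4 - 7.978*l^3 + 6.3234*l^2 - 4.927*l + 1.1904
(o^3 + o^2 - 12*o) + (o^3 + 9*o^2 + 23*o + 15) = 2*o^3 + 10*o^2 + 11*o + 15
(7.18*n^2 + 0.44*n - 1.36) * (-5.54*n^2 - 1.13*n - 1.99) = -39.7772*n^4 - 10.551*n^3 - 7.251*n^2 + 0.6612*n + 2.7064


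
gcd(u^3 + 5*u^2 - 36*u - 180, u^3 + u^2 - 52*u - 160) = u + 5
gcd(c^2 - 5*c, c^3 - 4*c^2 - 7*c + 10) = c - 5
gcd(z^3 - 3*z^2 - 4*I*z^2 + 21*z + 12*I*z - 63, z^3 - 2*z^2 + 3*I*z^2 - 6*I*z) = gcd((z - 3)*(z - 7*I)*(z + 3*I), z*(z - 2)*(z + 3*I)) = z + 3*I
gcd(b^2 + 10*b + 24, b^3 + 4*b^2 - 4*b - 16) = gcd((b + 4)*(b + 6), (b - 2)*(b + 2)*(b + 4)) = b + 4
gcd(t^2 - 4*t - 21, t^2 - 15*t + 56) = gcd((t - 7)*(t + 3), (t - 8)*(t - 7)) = t - 7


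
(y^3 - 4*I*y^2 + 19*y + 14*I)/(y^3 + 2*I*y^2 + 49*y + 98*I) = (y + I)/(y + 7*I)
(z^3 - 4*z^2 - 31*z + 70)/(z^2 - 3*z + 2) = (z^2 - 2*z - 35)/(z - 1)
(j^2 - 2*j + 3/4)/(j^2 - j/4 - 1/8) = 2*(2*j - 3)/(4*j + 1)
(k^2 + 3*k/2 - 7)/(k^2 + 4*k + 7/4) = 2*(k - 2)/(2*k + 1)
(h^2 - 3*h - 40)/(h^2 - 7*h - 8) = (h + 5)/(h + 1)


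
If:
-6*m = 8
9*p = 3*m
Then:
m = -4/3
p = -4/9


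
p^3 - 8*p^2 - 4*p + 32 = (p - 8)*(p - 2)*(p + 2)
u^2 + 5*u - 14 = (u - 2)*(u + 7)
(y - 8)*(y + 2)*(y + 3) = y^3 - 3*y^2 - 34*y - 48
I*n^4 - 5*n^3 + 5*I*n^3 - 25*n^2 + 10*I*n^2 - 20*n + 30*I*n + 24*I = (n + 4)*(n - I)*(n + 6*I)*(I*n + I)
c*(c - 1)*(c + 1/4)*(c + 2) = c^4 + 5*c^3/4 - 7*c^2/4 - c/2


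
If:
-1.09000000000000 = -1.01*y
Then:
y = 1.08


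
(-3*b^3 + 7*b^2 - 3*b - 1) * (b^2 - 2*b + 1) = -3*b^5 + 13*b^4 - 20*b^3 + 12*b^2 - b - 1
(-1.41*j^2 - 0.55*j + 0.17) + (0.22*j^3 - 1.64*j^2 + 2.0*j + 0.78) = 0.22*j^3 - 3.05*j^2 + 1.45*j + 0.95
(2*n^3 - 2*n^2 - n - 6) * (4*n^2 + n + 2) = 8*n^5 - 6*n^4 - 2*n^3 - 29*n^2 - 8*n - 12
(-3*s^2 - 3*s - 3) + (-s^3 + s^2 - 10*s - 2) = -s^3 - 2*s^2 - 13*s - 5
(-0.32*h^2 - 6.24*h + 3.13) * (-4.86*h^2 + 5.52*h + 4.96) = 1.5552*h^4 + 28.56*h^3 - 51.2438*h^2 - 13.6728*h + 15.5248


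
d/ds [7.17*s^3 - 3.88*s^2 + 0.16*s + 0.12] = 21.51*s^2 - 7.76*s + 0.16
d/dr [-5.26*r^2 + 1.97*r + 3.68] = 1.97 - 10.52*r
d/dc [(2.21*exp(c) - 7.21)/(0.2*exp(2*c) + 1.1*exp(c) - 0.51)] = (-0.442*exp(2*c) + 2.884*exp(c) + 6.8039)*exp(c)/(0.04*exp(4*c) + 0.44*exp(3*c) + 1.006*exp(2*c) - 1.122*exp(c) + 0.2601)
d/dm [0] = 0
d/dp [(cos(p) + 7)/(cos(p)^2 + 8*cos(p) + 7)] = sin(p)/(cos(p) + 1)^2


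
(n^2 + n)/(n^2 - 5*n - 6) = n/(n - 6)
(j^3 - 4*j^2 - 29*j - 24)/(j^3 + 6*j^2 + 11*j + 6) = (j - 8)/(j + 2)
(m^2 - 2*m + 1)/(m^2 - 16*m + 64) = (m^2 - 2*m + 1)/(m^2 - 16*m + 64)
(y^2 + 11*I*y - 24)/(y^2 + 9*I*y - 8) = (y + 3*I)/(y + I)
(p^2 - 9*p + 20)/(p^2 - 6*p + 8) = (p - 5)/(p - 2)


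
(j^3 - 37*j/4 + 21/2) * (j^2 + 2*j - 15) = j^5 + 2*j^4 - 97*j^3/4 - 8*j^2 + 639*j/4 - 315/2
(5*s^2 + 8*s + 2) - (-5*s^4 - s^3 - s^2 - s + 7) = 5*s^4 + s^3 + 6*s^2 + 9*s - 5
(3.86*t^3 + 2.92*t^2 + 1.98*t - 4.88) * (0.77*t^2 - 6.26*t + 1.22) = 2.9722*t^5 - 21.9152*t^4 - 12.0454*t^3 - 12.59*t^2 + 32.9644*t - 5.9536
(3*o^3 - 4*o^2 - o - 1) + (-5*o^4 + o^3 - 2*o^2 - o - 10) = -5*o^4 + 4*o^3 - 6*o^2 - 2*o - 11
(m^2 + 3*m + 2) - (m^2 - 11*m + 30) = 14*m - 28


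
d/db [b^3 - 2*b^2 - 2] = b*(3*b - 4)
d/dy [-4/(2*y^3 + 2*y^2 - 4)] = 2*y*(3*y + 2)/(y^3 + y^2 - 2)^2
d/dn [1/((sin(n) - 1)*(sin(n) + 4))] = -(2*sin(n) + 3)*cos(n)/((sin(n) - 1)^2*(sin(n) + 4)^2)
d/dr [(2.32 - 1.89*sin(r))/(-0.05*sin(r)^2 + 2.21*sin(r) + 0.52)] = (-0.0945*sin(r)^2 + 0.232*sin(r) - 6.11)*cos(r)/(0.0025*sin(r)^4 - 0.221*sin(r)^3 + 4.8321*sin(r)^2 + 2.2984*sin(r) + 0.2704)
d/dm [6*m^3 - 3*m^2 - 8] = 6*m*(3*m - 1)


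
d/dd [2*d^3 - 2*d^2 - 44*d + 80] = 6*d^2 - 4*d - 44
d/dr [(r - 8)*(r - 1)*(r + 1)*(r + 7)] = 4*r^3 - 3*r^2 - 114*r + 1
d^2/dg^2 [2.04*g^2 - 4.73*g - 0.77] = 4.08000000000000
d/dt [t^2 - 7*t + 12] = 2*t - 7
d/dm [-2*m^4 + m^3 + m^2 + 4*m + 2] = -8*m^3 + 3*m^2 + 2*m + 4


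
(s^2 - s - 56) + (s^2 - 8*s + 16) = 2*s^2 - 9*s - 40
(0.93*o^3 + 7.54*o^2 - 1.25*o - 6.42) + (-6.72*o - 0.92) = 0.93*o^3 + 7.54*o^2 - 7.97*o - 7.34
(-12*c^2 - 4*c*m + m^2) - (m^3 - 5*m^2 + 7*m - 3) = -12*c^2 - 4*c*m - m^3 + 6*m^2 - 7*m + 3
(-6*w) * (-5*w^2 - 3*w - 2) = 30*w^3 + 18*w^2 + 12*w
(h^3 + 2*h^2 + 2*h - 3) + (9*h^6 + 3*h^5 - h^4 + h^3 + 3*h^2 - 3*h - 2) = 9*h^6 + 3*h^5 - h^4 + 2*h^3 + 5*h^2 - h - 5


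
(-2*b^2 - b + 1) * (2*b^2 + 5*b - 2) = -4*b^4 - 12*b^3 + b^2 + 7*b - 2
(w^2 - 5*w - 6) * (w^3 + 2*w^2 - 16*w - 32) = w^5 - 3*w^4 - 32*w^3 + 36*w^2 + 256*w + 192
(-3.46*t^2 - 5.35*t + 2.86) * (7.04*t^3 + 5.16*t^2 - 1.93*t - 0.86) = -24.3584*t^5 - 55.5176*t^4 - 0.793799999999999*t^3 + 28.0587*t^2 - 0.918799999999999*t - 2.4596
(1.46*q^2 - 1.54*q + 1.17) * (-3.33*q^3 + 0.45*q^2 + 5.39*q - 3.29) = -4.8618*q^5 + 5.7852*q^4 + 3.2803*q^3 - 12.5775*q^2 + 11.3729*q - 3.8493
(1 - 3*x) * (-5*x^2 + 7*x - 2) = 15*x^3 - 26*x^2 + 13*x - 2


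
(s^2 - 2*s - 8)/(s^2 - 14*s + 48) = (s^2 - 2*s - 8)/(s^2 - 14*s + 48)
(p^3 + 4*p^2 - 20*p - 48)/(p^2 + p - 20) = (p^2 + 8*p + 12)/(p + 5)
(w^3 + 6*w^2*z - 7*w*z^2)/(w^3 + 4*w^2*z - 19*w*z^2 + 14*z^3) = w/(w - 2*z)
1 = 1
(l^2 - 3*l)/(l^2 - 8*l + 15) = l/(l - 5)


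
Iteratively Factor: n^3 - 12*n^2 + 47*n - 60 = (n - 5)*(n^2 - 7*n + 12) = (n - 5)*(n - 4)*(n - 3)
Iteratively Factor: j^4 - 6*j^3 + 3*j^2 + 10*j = (j)*(j^3 - 6*j^2 + 3*j + 10) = j*(j + 1)*(j^2 - 7*j + 10) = j*(j - 2)*(j + 1)*(j - 5)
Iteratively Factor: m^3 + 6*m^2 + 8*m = (m + 4)*(m^2 + 2*m) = m*(m + 4)*(m + 2)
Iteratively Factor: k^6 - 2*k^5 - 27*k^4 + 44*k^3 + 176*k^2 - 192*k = (k - 4)*(k^5 + 2*k^4 - 19*k^3 - 32*k^2 + 48*k) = (k - 4)*(k + 4)*(k^4 - 2*k^3 - 11*k^2 + 12*k) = (k - 4)*(k + 3)*(k + 4)*(k^3 - 5*k^2 + 4*k) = (k - 4)^2*(k + 3)*(k + 4)*(k^2 - k) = (k - 4)^2*(k - 1)*(k + 3)*(k + 4)*(k)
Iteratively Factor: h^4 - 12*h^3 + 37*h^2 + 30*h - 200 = (h - 5)*(h^3 - 7*h^2 + 2*h + 40) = (h - 5)^2*(h^2 - 2*h - 8) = (h - 5)^2*(h + 2)*(h - 4)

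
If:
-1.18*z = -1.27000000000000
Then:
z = 1.08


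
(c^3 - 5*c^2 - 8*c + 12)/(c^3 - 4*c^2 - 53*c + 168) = (c^3 - 5*c^2 - 8*c + 12)/(c^3 - 4*c^2 - 53*c + 168)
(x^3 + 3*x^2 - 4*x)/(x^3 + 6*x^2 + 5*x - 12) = x/(x + 3)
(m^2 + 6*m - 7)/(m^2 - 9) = (m^2 + 6*m - 7)/(m^2 - 9)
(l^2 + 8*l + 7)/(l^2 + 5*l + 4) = (l + 7)/(l + 4)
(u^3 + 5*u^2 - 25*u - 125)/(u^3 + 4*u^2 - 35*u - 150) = (u - 5)/(u - 6)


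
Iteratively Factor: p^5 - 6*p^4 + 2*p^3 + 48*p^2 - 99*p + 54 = (p - 2)*(p^4 - 4*p^3 - 6*p^2 + 36*p - 27) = (p - 3)*(p - 2)*(p^3 - p^2 - 9*p + 9) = (p - 3)*(p - 2)*(p - 1)*(p^2 - 9) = (p - 3)*(p - 2)*(p - 1)*(p + 3)*(p - 3)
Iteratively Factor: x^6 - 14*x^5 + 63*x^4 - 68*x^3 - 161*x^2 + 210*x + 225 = (x - 3)*(x^5 - 11*x^4 + 30*x^3 + 22*x^2 - 95*x - 75) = (x - 3)*(x + 1)*(x^4 - 12*x^3 + 42*x^2 - 20*x - 75) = (x - 3)^2*(x + 1)*(x^3 - 9*x^2 + 15*x + 25) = (x - 5)*(x - 3)^2*(x + 1)*(x^2 - 4*x - 5) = (x - 5)^2*(x - 3)^2*(x + 1)*(x + 1)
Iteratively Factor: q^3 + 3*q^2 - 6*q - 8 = (q - 2)*(q^2 + 5*q + 4) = (q - 2)*(q + 1)*(q + 4)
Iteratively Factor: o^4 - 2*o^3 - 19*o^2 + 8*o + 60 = (o + 2)*(o^3 - 4*o^2 - 11*o + 30) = (o - 2)*(o + 2)*(o^2 - 2*o - 15) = (o - 2)*(o + 2)*(o + 3)*(o - 5)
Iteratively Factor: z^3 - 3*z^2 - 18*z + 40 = (z - 5)*(z^2 + 2*z - 8) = (z - 5)*(z - 2)*(z + 4)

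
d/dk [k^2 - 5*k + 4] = 2*k - 5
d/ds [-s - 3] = -1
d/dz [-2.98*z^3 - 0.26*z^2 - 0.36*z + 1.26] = -8.94*z^2 - 0.52*z - 0.36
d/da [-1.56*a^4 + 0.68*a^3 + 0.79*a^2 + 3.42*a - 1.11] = -6.24*a^3 + 2.04*a^2 + 1.58*a + 3.42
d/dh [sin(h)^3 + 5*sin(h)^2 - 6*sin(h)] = (3*sin(h)^2 + 10*sin(h) - 6)*cos(h)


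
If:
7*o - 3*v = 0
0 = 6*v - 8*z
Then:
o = 4*z/7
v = 4*z/3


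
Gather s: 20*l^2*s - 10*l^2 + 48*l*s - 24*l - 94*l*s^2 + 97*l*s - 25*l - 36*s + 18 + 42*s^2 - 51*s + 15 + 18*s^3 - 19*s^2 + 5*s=-10*l^2 - 49*l + 18*s^3 + s^2*(23 - 94*l) + s*(20*l^2 + 145*l - 82) + 33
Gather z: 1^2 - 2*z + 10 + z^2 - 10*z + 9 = z^2 - 12*z + 20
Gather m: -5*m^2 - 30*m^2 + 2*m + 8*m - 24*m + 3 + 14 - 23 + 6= -35*m^2 - 14*m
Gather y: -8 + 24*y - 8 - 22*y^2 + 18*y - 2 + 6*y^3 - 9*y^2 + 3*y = 6*y^3 - 31*y^2 + 45*y - 18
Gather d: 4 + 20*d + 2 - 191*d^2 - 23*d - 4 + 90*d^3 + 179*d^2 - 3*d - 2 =90*d^3 - 12*d^2 - 6*d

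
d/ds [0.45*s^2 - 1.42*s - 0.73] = 0.9*s - 1.42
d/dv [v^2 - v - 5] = 2*v - 1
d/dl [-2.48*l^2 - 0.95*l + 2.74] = -4.96*l - 0.95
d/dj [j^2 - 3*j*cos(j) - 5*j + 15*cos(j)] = 3*j*sin(j) + 2*j - 15*sin(j) - 3*cos(j) - 5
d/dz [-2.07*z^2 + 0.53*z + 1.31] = 0.53 - 4.14*z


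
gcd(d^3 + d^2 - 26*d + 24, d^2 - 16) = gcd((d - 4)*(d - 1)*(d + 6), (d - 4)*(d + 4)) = d - 4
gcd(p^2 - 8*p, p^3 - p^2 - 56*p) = p^2 - 8*p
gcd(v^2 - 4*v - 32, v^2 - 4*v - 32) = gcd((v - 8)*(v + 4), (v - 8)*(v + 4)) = v^2 - 4*v - 32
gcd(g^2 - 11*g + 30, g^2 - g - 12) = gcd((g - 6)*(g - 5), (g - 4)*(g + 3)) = 1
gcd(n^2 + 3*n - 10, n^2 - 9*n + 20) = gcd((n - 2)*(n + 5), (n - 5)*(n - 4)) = 1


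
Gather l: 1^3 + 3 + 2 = 6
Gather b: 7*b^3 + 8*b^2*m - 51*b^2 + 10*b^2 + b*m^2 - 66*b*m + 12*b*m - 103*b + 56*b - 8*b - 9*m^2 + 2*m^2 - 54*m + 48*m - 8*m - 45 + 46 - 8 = 7*b^3 + b^2*(8*m - 41) + b*(m^2 - 54*m - 55) - 7*m^2 - 14*m - 7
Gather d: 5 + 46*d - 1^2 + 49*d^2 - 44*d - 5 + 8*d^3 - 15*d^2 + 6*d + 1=8*d^3 + 34*d^2 + 8*d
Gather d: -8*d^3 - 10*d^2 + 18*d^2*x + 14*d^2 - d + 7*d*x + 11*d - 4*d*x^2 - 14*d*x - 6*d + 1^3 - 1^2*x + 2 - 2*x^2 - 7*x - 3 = -8*d^3 + d^2*(18*x + 4) + d*(-4*x^2 - 7*x + 4) - 2*x^2 - 8*x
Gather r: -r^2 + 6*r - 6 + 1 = -r^2 + 6*r - 5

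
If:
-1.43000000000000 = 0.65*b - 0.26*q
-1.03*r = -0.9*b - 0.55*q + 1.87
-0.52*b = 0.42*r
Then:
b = -0.33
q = 4.69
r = 0.40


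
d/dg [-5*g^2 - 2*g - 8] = -10*g - 2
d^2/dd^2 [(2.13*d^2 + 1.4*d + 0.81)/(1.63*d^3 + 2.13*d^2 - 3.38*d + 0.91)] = (11.318394*d^6 + 22.31796*d^5 + 125.39916*d^4 + 59.562902*d^3 - 54.417264*d^2 - 58.479642*d + 27.507428)/(4.330747*d^9 + 16.977591*d^8 - 4.755525*d^7 - 53.493198*d^6 + 28.817724*d^5 + 55.306329*d^4 - 73.873787*d^3 + 36.480171*d^2 - 8.396934*d + 0.753571)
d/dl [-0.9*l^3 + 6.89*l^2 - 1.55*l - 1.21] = -2.7*l^2 + 13.78*l - 1.55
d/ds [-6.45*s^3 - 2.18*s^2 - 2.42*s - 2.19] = -19.35*s^2 - 4.36*s - 2.42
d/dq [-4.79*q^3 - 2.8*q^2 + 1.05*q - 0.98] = -14.37*q^2 - 5.6*q + 1.05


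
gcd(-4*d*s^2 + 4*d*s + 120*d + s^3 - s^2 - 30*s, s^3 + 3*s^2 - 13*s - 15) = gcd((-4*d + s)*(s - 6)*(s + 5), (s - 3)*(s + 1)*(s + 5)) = s + 5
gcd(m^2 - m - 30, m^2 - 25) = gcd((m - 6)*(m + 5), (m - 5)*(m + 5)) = m + 5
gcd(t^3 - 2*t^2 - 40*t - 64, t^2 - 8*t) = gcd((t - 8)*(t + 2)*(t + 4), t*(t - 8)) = t - 8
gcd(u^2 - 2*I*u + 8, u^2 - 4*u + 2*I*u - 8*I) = u + 2*I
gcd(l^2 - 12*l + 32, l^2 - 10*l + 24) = l - 4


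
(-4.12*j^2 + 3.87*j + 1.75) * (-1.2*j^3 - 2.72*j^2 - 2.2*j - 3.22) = 4.944*j^5 + 6.5624*j^4 - 3.5624*j^3 - 0.00760000000000005*j^2 - 16.3114*j - 5.635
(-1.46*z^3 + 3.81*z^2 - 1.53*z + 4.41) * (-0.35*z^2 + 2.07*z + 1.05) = 0.511*z^5 - 4.3557*z^4 + 6.8892*z^3 - 0.710099999999999*z^2 + 7.5222*z + 4.6305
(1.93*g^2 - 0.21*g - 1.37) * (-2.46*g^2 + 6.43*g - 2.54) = -4.7478*g^4 + 12.9265*g^3 - 2.8823*g^2 - 8.2757*g + 3.4798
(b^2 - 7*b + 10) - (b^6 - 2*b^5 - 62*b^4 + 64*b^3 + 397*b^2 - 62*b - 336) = -b^6 + 2*b^5 + 62*b^4 - 64*b^3 - 396*b^2 + 55*b + 346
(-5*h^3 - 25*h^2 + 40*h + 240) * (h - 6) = -5*h^4 + 5*h^3 + 190*h^2 - 1440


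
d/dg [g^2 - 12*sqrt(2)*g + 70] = 2*g - 12*sqrt(2)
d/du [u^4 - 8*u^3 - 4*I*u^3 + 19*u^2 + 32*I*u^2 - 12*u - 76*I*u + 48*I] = 4*u^3 + u^2*(-24 - 12*I) + u*(38 + 64*I) - 12 - 76*I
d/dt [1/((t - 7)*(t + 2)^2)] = ((7 - t)*(t + 2) - 2*(t - 7)^2)/((t - 7)^3*(t + 2)^3)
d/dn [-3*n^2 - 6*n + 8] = -6*n - 6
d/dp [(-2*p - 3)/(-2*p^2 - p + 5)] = (4*p^2 + 2*p - (2*p + 3)*(4*p + 1) - 10)/(2*p^2 + p - 5)^2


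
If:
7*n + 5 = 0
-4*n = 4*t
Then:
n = -5/7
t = 5/7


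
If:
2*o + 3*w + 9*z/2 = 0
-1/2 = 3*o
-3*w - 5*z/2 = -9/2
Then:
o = -1/6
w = 233/72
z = -25/12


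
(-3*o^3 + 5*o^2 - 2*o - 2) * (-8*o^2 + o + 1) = 24*o^5 - 43*o^4 + 18*o^3 + 19*o^2 - 4*o - 2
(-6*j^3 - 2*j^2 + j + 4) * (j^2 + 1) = -6*j^5 - 2*j^4 - 5*j^3 + 2*j^2 + j + 4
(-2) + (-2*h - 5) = -2*h - 7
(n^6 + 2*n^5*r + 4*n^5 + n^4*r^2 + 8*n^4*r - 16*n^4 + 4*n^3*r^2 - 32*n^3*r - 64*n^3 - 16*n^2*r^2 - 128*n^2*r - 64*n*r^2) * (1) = n^6 + 2*n^5*r + 4*n^5 + n^4*r^2 + 8*n^4*r - 16*n^4 + 4*n^3*r^2 - 32*n^3*r - 64*n^3 - 16*n^2*r^2 - 128*n^2*r - 64*n*r^2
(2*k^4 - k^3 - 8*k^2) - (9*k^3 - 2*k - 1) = 2*k^4 - 10*k^3 - 8*k^2 + 2*k + 1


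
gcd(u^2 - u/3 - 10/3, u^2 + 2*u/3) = 1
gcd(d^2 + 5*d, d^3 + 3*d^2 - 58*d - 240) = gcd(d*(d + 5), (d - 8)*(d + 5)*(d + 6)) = d + 5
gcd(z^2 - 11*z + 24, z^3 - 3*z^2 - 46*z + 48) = z - 8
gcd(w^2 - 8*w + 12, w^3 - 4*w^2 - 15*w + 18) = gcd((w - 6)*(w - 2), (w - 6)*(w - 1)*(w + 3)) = w - 6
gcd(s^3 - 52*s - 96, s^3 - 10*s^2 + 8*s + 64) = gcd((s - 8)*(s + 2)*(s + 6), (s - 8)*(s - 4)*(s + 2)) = s^2 - 6*s - 16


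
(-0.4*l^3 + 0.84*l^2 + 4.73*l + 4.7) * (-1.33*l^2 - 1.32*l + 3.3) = 0.532*l^5 - 0.5892*l^4 - 8.7197*l^3 - 9.7226*l^2 + 9.405*l + 15.51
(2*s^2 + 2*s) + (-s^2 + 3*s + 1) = s^2 + 5*s + 1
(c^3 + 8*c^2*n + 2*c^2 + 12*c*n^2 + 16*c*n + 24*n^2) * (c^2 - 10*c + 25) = c^5 + 8*c^4*n - 8*c^4 + 12*c^3*n^2 - 64*c^3*n + 5*c^3 - 96*c^2*n^2 + 40*c^2*n + 50*c^2 + 60*c*n^2 + 400*c*n + 600*n^2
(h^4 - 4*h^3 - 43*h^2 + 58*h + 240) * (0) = 0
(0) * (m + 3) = 0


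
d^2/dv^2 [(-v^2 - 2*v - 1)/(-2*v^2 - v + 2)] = 2*(6*v^3 + 24*v^2 + 30*v + 13)/(8*v^6 + 12*v^5 - 18*v^4 - 23*v^3 + 18*v^2 + 12*v - 8)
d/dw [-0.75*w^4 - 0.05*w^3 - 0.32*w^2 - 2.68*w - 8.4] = -3.0*w^3 - 0.15*w^2 - 0.64*w - 2.68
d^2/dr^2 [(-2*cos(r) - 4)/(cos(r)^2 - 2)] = 2*(-8*(cos(r) + 2)*sin(r)^2*cos(r)^2 + (cos(r)^2 - 2)^2*cos(r) - 2*(cos(r)^2 - 2)*(2*cos(2*r) + cos(3*r)))/(cos(r)^2 - 2)^3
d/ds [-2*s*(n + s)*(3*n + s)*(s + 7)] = -12*n^2*s - 42*n^2 - 24*n*s^2 - 112*n*s - 8*s^3 - 42*s^2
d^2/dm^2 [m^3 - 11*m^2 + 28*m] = 6*m - 22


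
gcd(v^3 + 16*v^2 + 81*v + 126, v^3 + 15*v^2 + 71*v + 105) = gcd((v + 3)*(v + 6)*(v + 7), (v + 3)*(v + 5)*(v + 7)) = v^2 + 10*v + 21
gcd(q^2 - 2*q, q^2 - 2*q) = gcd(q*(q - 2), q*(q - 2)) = q^2 - 2*q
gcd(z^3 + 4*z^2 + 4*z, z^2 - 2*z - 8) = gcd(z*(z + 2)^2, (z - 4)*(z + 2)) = z + 2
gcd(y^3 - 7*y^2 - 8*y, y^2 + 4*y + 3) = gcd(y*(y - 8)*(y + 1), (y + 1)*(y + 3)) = y + 1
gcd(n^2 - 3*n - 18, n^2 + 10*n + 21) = n + 3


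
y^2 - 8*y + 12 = (y - 6)*(y - 2)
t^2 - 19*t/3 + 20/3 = (t - 5)*(t - 4/3)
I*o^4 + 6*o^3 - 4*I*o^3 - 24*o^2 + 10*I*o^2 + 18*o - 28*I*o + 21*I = (o - 3)*(o - 7*I)*(o + I)*(I*o - I)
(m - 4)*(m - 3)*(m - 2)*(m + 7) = m^4 - 2*m^3 - 37*m^2 + 158*m - 168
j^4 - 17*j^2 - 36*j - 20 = (j - 5)*(j + 1)*(j + 2)^2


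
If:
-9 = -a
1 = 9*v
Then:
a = 9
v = 1/9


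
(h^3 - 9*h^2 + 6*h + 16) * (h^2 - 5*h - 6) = h^5 - 14*h^4 + 45*h^3 + 40*h^2 - 116*h - 96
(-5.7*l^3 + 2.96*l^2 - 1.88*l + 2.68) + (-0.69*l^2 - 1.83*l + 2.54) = -5.7*l^3 + 2.27*l^2 - 3.71*l + 5.22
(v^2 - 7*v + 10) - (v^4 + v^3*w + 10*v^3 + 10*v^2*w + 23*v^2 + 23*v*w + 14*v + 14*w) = -v^4 - v^3*w - 10*v^3 - 10*v^2*w - 22*v^2 - 23*v*w - 21*v - 14*w + 10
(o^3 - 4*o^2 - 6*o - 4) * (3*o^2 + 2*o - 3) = 3*o^5 - 10*o^4 - 29*o^3 - 12*o^2 + 10*o + 12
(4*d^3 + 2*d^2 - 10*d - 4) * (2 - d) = -4*d^4 + 6*d^3 + 14*d^2 - 16*d - 8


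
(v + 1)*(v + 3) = v^2 + 4*v + 3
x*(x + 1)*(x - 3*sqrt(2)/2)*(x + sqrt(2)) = x^4 - sqrt(2)*x^3/2 + x^3 - 3*x^2 - sqrt(2)*x^2/2 - 3*x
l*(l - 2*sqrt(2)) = l^2 - 2*sqrt(2)*l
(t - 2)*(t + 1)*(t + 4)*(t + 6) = t^4 + 9*t^3 + 12*t^2 - 44*t - 48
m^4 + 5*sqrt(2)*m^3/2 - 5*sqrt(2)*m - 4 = (m - sqrt(2))*(m + sqrt(2)/2)*(m + sqrt(2))*(m + 2*sqrt(2))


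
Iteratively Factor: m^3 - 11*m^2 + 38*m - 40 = (m - 2)*(m^2 - 9*m + 20) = (m - 4)*(m - 2)*(m - 5)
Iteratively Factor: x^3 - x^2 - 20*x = (x + 4)*(x^2 - 5*x) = x*(x + 4)*(x - 5)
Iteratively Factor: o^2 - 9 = (o + 3)*(o - 3)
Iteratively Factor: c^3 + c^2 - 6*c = (c - 2)*(c^2 + 3*c) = (c - 2)*(c + 3)*(c)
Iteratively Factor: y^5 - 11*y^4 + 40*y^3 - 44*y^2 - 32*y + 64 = (y - 2)*(y^4 - 9*y^3 + 22*y^2 - 32) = (y - 4)*(y - 2)*(y^3 - 5*y^2 + 2*y + 8) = (y - 4)*(y - 2)*(y + 1)*(y^2 - 6*y + 8) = (y - 4)^2*(y - 2)*(y + 1)*(y - 2)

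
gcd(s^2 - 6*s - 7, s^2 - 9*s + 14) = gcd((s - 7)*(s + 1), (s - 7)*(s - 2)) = s - 7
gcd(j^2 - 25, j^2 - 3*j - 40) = j + 5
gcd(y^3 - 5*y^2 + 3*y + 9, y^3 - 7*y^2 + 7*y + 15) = y^2 - 2*y - 3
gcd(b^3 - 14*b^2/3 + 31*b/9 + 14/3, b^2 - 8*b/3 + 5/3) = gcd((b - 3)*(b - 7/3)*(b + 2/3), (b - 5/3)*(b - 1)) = 1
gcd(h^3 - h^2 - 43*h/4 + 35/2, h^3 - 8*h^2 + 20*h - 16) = h - 2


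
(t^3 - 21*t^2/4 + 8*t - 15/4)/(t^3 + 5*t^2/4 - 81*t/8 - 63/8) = 2*(4*t^2 - 9*t + 5)/(8*t^2 + 34*t + 21)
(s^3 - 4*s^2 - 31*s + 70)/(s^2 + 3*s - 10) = s - 7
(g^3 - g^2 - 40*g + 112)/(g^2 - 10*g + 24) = (g^2 + 3*g - 28)/(g - 6)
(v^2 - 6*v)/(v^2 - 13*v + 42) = v/(v - 7)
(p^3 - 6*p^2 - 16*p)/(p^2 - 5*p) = (p^2 - 6*p - 16)/(p - 5)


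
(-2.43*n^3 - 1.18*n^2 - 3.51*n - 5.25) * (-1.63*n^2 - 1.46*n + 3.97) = 3.9609*n^5 + 5.4712*n^4 - 2.203*n^3 + 8.9975*n^2 - 6.2697*n - 20.8425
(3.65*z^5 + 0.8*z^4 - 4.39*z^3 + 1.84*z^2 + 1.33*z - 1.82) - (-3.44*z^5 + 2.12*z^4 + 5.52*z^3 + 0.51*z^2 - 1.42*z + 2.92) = 7.09*z^5 - 1.32*z^4 - 9.91*z^3 + 1.33*z^2 + 2.75*z - 4.74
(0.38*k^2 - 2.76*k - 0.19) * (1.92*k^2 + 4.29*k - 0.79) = 0.7296*k^4 - 3.669*k^3 - 12.5054*k^2 + 1.3653*k + 0.1501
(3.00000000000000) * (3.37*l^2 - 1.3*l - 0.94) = 10.11*l^2 - 3.9*l - 2.82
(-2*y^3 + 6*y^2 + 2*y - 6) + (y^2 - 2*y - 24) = -2*y^3 + 7*y^2 - 30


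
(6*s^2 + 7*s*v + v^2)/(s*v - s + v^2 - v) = (6*s + v)/(v - 1)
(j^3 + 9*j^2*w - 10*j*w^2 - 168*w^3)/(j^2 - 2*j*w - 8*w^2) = (j^2 + 13*j*w + 42*w^2)/(j + 2*w)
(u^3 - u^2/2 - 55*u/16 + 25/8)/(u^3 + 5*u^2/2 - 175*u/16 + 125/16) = (u + 2)/(u + 5)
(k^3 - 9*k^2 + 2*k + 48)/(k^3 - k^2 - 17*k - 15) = (-k^3 + 9*k^2 - 2*k - 48)/(-k^3 + k^2 + 17*k + 15)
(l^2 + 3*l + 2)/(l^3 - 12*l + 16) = (l^2 + 3*l + 2)/(l^3 - 12*l + 16)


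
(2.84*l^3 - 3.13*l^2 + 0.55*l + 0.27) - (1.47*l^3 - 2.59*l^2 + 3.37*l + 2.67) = 1.37*l^3 - 0.54*l^2 - 2.82*l - 2.4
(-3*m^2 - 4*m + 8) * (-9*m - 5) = 27*m^3 + 51*m^2 - 52*m - 40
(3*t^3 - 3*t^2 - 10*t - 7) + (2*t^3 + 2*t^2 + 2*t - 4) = 5*t^3 - t^2 - 8*t - 11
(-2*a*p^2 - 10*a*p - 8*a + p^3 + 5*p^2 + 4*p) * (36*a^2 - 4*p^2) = -72*a^3*p^2 - 360*a^3*p - 288*a^3 + 36*a^2*p^3 + 180*a^2*p^2 + 144*a^2*p + 8*a*p^4 + 40*a*p^3 + 32*a*p^2 - 4*p^5 - 20*p^4 - 16*p^3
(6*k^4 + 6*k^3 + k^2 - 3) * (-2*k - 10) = -12*k^5 - 72*k^4 - 62*k^3 - 10*k^2 + 6*k + 30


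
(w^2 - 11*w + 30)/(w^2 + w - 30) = (w - 6)/(w + 6)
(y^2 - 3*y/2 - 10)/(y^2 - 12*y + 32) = (y + 5/2)/(y - 8)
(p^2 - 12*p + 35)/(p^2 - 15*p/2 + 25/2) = 2*(p - 7)/(2*p - 5)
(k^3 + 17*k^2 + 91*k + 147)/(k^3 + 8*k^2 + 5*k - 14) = (k^2 + 10*k + 21)/(k^2 + k - 2)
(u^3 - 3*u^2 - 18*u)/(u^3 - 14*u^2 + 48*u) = (u + 3)/(u - 8)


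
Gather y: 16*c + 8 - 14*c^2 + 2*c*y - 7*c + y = -14*c^2 + 9*c + y*(2*c + 1) + 8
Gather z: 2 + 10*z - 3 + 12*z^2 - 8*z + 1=12*z^2 + 2*z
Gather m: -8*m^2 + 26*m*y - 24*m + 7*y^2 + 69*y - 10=-8*m^2 + m*(26*y - 24) + 7*y^2 + 69*y - 10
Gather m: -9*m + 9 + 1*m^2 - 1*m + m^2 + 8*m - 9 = 2*m^2 - 2*m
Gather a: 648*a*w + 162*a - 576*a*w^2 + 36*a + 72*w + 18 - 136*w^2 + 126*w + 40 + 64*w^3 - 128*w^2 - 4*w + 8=a*(-576*w^2 + 648*w + 198) + 64*w^3 - 264*w^2 + 194*w + 66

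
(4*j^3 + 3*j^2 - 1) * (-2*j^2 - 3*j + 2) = -8*j^5 - 18*j^4 - j^3 + 8*j^2 + 3*j - 2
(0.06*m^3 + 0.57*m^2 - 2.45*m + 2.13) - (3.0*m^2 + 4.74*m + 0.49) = 0.06*m^3 - 2.43*m^2 - 7.19*m + 1.64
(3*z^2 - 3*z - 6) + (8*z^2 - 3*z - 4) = 11*z^2 - 6*z - 10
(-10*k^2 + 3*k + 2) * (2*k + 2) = -20*k^3 - 14*k^2 + 10*k + 4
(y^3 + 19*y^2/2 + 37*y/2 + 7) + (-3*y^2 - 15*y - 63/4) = y^3 + 13*y^2/2 + 7*y/2 - 35/4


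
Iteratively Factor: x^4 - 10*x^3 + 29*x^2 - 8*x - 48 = (x - 3)*(x^3 - 7*x^2 + 8*x + 16) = (x - 4)*(x - 3)*(x^2 - 3*x - 4) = (x - 4)^2*(x - 3)*(x + 1)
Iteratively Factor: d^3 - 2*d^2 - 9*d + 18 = (d + 3)*(d^2 - 5*d + 6) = (d - 2)*(d + 3)*(d - 3)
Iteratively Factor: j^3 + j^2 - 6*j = (j - 2)*(j^2 + 3*j) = j*(j - 2)*(j + 3)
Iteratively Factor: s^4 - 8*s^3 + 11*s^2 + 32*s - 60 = (s - 5)*(s^3 - 3*s^2 - 4*s + 12) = (s - 5)*(s - 3)*(s^2 - 4) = (s - 5)*(s - 3)*(s + 2)*(s - 2)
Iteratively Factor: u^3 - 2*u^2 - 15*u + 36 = (u - 3)*(u^2 + u - 12) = (u - 3)*(u + 4)*(u - 3)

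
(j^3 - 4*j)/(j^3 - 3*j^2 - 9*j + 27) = j*(j^2 - 4)/(j^3 - 3*j^2 - 9*j + 27)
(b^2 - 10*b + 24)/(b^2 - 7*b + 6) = (b - 4)/(b - 1)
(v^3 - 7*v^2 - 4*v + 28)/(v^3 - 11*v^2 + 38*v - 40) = (v^2 - 5*v - 14)/(v^2 - 9*v + 20)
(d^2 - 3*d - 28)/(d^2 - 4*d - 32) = (d - 7)/(d - 8)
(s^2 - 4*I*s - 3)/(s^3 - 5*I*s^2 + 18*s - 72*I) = (s - I)/(s^2 - 2*I*s + 24)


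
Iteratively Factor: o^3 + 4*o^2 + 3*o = (o)*(o^2 + 4*o + 3) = o*(o + 1)*(o + 3)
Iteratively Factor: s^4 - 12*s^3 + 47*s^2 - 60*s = (s - 5)*(s^3 - 7*s^2 + 12*s) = s*(s - 5)*(s^2 - 7*s + 12) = s*(s - 5)*(s - 3)*(s - 4)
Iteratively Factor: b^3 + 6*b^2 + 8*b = (b + 2)*(b^2 + 4*b) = (b + 2)*(b + 4)*(b)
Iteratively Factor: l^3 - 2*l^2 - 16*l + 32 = (l + 4)*(l^2 - 6*l + 8) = (l - 4)*(l + 4)*(l - 2)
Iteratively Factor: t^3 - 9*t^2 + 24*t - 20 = (t - 2)*(t^2 - 7*t + 10) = (t - 5)*(t - 2)*(t - 2)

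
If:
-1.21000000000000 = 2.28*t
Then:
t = -0.53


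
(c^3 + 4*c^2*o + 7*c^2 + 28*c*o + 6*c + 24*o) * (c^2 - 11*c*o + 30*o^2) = c^5 - 7*c^4*o + 7*c^4 - 14*c^3*o^2 - 49*c^3*o + 6*c^3 + 120*c^2*o^3 - 98*c^2*o^2 - 42*c^2*o + 840*c*o^3 - 84*c*o^2 + 720*o^3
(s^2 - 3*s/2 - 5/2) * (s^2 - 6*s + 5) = s^4 - 15*s^3/2 + 23*s^2/2 + 15*s/2 - 25/2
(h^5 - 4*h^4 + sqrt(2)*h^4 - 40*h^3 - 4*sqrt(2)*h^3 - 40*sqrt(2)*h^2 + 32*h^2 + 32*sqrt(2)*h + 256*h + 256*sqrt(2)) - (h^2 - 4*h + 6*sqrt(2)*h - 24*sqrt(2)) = h^5 - 4*h^4 + sqrt(2)*h^4 - 40*h^3 - 4*sqrt(2)*h^3 - 40*sqrt(2)*h^2 + 31*h^2 + 26*sqrt(2)*h + 260*h + 280*sqrt(2)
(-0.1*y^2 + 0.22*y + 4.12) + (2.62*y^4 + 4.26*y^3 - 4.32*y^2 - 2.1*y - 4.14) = 2.62*y^4 + 4.26*y^3 - 4.42*y^2 - 1.88*y - 0.0199999999999996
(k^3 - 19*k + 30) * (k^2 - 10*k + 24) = k^5 - 10*k^4 + 5*k^3 + 220*k^2 - 756*k + 720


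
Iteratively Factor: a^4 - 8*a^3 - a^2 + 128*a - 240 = (a - 5)*(a^3 - 3*a^2 - 16*a + 48) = (a - 5)*(a - 3)*(a^2 - 16) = (a - 5)*(a - 4)*(a - 3)*(a + 4)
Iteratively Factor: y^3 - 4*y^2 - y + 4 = (y + 1)*(y^2 - 5*y + 4) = (y - 4)*(y + 1)*(y - 1)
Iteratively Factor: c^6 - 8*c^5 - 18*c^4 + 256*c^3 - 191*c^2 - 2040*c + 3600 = (c - 3)*(c^5 - 5*c^4 - 33*c^3 + 157*c^2 + 280*c - 1200) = (c - 3)*(c + 4)*(c^4 - 9*c^3 + 3*c^2 + 145*c - 300) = (c - 3)^2*(c + 4)*(c^3 - 6*c^2 - 15*c + 100) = (c - 5)*(c - 3)^2*(c + 4)*(c^2 - c - 20) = (c - 5)^2*(c - 3)^2*(c + 4)*(c + 4)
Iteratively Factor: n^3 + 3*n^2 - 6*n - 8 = (n - 2)*(n^2 + 5*n + 4) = (n - 2)*(n + 1)*(n + 4)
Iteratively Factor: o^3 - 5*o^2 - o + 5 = (o + 1)*(o^2 - 6*o + 5) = (o - 1)*(o + 1)*(o - 5)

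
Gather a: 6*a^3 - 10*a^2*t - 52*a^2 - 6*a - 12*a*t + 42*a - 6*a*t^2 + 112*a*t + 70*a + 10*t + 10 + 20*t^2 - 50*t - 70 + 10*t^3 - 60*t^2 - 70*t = 6*a^3 + a^2*(-10*t - 52) + a*(-6*t^2 + 100*t + 106) + 10*t^3 - 40*t^2 - 110*t - 60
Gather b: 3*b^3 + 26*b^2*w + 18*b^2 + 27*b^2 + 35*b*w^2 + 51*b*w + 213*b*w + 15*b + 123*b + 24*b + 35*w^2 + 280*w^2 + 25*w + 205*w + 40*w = 3*b^3 + b^2*(26*w + 45) + b*(35*w^2 + 264*w + 162) + 315*w^2 + 270*w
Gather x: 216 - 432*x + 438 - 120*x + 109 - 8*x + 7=770 - 560*x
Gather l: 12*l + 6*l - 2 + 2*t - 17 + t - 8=18*l + 3*t - 27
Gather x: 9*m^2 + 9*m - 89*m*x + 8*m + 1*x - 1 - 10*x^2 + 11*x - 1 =9*m^2 + 17*m - 10*x^2 + x*(12 - 89*m) - 2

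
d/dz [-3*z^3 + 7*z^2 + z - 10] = -9*z^2 + 14*z + 1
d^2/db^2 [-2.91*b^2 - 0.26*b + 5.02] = -5.82000000000000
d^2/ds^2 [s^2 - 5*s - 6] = 2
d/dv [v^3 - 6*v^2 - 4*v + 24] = 3*v^2 - 12*v - 4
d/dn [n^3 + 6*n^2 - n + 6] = 3*n^2 + 12*n - 1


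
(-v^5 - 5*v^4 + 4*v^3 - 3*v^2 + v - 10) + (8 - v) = -v^5 - 5*v^4 + 4*v^3 - 3*v^2 - 2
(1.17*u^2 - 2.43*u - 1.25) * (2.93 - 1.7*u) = -1.989*u^3 + 7.5591*u^2 - 4.9949*u - 3.6625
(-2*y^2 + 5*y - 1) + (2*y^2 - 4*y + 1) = y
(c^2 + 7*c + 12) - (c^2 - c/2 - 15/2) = 15*c/2 + 39/2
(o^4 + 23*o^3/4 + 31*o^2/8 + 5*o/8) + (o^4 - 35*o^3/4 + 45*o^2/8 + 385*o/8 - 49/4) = 2*o^4 - 3*o^3 + 19*o^2/2 + 195*o/4 - 49/4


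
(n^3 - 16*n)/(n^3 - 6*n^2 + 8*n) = (n + 4)/(n - 2)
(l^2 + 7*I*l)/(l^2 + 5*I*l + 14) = l/(l - 2*I)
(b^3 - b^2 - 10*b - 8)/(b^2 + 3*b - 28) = (b^2 + 3*b + 2)/(b + 7)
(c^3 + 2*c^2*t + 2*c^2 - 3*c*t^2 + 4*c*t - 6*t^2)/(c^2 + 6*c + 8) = (c^2 + 2*c*t - 3*t^2)/(c + 4)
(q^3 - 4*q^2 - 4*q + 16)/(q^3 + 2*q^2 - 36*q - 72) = (q^2 - 6*q + 8)/(q^2 - 36)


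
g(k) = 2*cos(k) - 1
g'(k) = -2*sin(k)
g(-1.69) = -1.24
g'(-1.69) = 1.99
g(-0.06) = 1.00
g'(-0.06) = 0.12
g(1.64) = -1.14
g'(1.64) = -2.00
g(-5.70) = 0.67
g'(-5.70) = -1.10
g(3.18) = -3.00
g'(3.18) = 0.08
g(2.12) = -2.04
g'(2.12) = -1.71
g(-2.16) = -2.11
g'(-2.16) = 1.66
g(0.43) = 0.82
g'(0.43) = -0.83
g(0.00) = 1.00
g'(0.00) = 0.00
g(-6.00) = 0.92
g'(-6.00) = -0.56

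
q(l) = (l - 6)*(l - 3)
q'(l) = 2*l - 9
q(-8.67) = 171.20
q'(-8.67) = -26.34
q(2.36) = 2.33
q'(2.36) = -4.28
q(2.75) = 0.81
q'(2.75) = -3.50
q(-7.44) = 140.31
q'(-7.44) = -23.88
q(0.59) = 13.04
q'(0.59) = -7.82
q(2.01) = 3.95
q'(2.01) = -4.98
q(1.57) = 6.33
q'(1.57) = -5.86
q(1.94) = 4.30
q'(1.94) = -5.12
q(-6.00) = 108.00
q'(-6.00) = -21.00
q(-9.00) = 180.00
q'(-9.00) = -27.00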